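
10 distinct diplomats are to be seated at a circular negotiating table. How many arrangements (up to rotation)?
Circular: fix one position, arrange the rest. (10-1)! = 362880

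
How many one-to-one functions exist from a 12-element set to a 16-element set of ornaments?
P(16,12) = 16!/(16-12)! = 871782912000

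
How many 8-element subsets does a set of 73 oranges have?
C(73,8) = 73!/(8!×65!) = 13442126049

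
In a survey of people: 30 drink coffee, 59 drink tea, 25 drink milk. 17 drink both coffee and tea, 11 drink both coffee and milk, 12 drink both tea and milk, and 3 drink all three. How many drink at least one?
|A∪B∪C| = 30+59+25-17-11-12+3 = 77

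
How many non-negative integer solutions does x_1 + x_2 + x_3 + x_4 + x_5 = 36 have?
C(36+5-1, 5-1) = C(40, 4) = 91390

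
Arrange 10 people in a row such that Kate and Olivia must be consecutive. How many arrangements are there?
Treat the 2 as one block: (10-2+1)! × 2! = 362880 × 2 = 725760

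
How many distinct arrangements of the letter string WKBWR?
5! / (1! × 1! × 2! × 1!) = 60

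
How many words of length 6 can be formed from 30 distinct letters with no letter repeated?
P(30,6) = 30!/(30-6)! = 427518000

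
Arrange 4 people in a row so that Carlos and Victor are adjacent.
Treat as block: (4-1)! × 2! = 6 × 2 = 12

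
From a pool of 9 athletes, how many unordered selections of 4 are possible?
C(9,4) = 9!/(4!×5!) = 126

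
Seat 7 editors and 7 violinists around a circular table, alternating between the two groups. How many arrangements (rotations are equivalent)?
Fix one of the editors: (7-1)! ways for the remaining editors, × 7! ways for the violinists = 720 × 5040 = 3628800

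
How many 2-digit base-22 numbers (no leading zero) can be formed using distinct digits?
First digit: 21 choices (nonzero). Then descending: 21 × 21 = 441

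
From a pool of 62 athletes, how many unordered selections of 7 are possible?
C(62,7) = 62!/(7!×55!) = 491796152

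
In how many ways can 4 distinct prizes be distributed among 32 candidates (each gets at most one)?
P(32,4) = 32!/(32-4)! = 863040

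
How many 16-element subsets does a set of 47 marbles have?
C(47,16) = 47!/(16!×31!) = 1503232609098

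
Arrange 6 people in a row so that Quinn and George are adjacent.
Treat as block: (6-1)! × 2! = 120 × 2 = 240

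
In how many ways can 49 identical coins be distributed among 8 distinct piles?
C(49+8-1, 8-1) = C(56, 7) = 231917400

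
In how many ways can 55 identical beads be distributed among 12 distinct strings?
C(55+12-1, 12-1) = C(66, 11) = 1074082795968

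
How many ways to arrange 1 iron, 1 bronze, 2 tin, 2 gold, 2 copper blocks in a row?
8! / (1! × 1! × 2! × 2! × 2!) = 5040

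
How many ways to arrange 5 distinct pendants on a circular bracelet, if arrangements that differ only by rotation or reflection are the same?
(5-1)!/2 = 24/2 = 12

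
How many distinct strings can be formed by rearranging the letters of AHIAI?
5! / (1! × 2! × 2!) = 30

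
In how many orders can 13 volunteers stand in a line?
13! = 6227020800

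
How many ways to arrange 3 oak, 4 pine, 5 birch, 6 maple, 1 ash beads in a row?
19! / (3! × 4! × 5! × 6! × 1!) = 9777287520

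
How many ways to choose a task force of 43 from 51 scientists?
C(51,43) = 51!/(43!×8!) = 636763050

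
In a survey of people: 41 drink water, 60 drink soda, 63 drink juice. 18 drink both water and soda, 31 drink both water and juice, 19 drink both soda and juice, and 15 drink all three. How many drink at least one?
|A∪B∪C| = 41+60+63-18-31-19+15 = 111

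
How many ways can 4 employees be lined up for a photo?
4! = 24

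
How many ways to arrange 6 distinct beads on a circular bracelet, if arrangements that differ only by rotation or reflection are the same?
(6-1)!/2 = 120/2 = 60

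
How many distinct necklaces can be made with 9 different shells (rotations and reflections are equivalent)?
(9-1)!/2 = 40320/2 = 20160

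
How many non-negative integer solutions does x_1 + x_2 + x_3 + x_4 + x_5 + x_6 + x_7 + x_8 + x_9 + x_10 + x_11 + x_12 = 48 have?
C(48+12-1, 12-1) = C(59, 11) = 279871768995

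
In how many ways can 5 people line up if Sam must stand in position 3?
Fix one position: (5-1)! = 24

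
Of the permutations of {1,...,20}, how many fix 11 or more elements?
Exactly j fixed points: C(20,j)·!(20-j); sum over j ≥ 11 (derangement numbers via !m = (m-1)·(!(m-1) + !(m-2)): !0..!9 = 1, 0, 1, 2, 9, 44, 265, 1854, 14833, 133496). Σ_{j=11}^{20} C(20,j)·!(20-j) = C(20,11)·!9 + C(20,12)·!8 + C(20,13)·!7 + C(20,14)·!6 + C(20,15)·!5 + C(20,16)·!4 + C(20,17)·!3 + C(20,18)·!2 + C(20,19)·!1 + C(20,20)·!0 = 167960·133496 + 125970·14833 + 77520·1854 + 38760·265 + 15504·44 + 4845·9 + 1140·2 + 190·1 + 20·0 + 1·1 = 24445222902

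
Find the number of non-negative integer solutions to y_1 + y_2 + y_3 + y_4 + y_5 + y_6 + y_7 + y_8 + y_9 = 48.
C(48+9-1, 9-1) = C(56, 8) = 1420494075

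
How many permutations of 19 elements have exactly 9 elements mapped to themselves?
Choose the 9 fixed points C(19,9) = 92378, derange the rest: !10 = Σ_{j=0}^{10} (-1)^j·10!/j! = 3628800 - 3628800 + 1814400 - 604800 + 151200 - 30240 + 5040 - 720 + 90 - 10 + 1 = 1334961. Product = 92378 × 1334961 = 123321027258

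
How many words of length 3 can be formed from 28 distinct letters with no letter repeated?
P(28,3) = 28!/(28-3)! = 19656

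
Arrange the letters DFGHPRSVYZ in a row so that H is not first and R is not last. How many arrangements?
By inclusion-exclusion: 10! - 2×(10-1)! + (10-2)! = 3628800 - 725760 + 40320 = 2943360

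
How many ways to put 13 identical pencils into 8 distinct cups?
C(13+8-1, 8-1) = C(20, 7) = 77520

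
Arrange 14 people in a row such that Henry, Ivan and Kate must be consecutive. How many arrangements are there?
Treat the 3 as one block: (14-3+1)! × 3! = 479001600 × 6 = 2874009600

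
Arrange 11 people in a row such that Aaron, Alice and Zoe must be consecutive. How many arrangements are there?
Treat the 3 as one block: (11-3+1)! × 3! = 362880 × 6 = 2177280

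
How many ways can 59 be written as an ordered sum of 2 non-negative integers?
C(59+2-1, 2-1) = C(60, 1) = 60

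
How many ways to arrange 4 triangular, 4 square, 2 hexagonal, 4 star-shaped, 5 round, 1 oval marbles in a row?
20! / (4! × 4! × 2! × 4! × 5! × 1!) = 733296564000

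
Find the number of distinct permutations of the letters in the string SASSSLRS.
8! / (1! × 1! × 1! × 5!) = 336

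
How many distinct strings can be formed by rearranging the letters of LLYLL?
5! / (4! × 1!) = 5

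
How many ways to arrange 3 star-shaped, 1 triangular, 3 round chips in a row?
7! / (3! × 1! × 3!) = 140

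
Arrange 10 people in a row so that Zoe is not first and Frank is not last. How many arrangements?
By inclusion-exclusion: 10! - 2×(10-1)! + (10-2)! = 3628800 - 725760 + 40320 = 2943360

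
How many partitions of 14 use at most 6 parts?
By conjugation, equals partitions of 14 into parts ≤ 6. Let r_j(i) = number of partitions of i into parts ≤ j, for i = 0..14. r_1(i) = 1 for all i; r_j(i) = r_{j-1}(i) + r_j(i-j). Rows j = 2..6: ≤2: 1 1 2 2 3 3 4 4 5 5 6 6 7 7 8; ≤3: 1 1 2 3 4 5 7 8 10 12 14 16 19 21 24; ≤4: 1 1 2 3 5 6 9 11 15 18 23 27 34 39 47; ≤5: 1 1 2 3 5 7 10 13 18 23 30 37 47 57 70; ≤6: 1 1 2 3 5 7 11 14 20 26 35 44 58 71 90. r_6(14) = 90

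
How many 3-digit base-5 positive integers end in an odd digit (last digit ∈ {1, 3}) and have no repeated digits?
Last∈{1,3}. Last=0: 0. Last nonzero: 2×3×P(3,1) = 18. Total = 18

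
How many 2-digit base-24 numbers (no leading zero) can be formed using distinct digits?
First digit: 23 choices (nonzero). Then descending: 23 × 23 = 529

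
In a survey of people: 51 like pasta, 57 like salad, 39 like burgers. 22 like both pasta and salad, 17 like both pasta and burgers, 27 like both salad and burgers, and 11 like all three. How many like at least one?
|A∪B∪C| = 51+57+39-22-17-27+11 = 92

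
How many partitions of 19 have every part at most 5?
Let r_j(i) = number of partitions of i into parts ≤ j, for i = 0..19. r_1(i) = 1 for all i; r_j(i) = r_{j-1}(i) + r_j(i-j). Rows j = 2..5: ≤2: 1 1 2 2 3 3 4 4 5 5 6 6 7 7 8 8 9 9 10 10; ≤3: 1 1 2 3 4 5 7 8 10 12 14 16 19 21 24 27 30 33 37 40; ≤4: 1 1 2 3 5 6 9 11 15 18 23 27 34 39 47 54 64 72 84 94; ≤5: 1 1 2 3 5 7 10 13 18 23 30 37 47 57 70 84 101 119 141 164. r_5(19) = 164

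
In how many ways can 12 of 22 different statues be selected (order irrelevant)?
C(22,12) = 22!/(12!×10!) = 646646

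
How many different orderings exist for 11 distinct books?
11! = 39916800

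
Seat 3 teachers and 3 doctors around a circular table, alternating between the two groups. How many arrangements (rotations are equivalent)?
Fix one of the teachers: (3-1)! ways for the remaining teachers, × 3! ways for the doctors = 2 × 6 = 12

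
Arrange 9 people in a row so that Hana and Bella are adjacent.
Treat as block: (9-1)! × 2! = 40320 × 2 = 80640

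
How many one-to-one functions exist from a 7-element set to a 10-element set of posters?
P(10,7) = 10!/(10-7)! = 604800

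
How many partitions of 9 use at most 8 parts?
By conjugation, equals partitions of 9 into parts ≤ 8. Let r_j(i) = number of partitions of i into parts ≤ j, for i = 0..9. r_1(i) = 1 for all i; r_j(i) = r_{j-1}(i) + r_j(i-j). Rows j = 2..8: ≤2: 1 1 2 2 3 3 4 4 5 5; ≤3: 1 1 2 3 4 5 7 8 10 12; ≤4: 1 1 2 3 5 6 9 11 15 18; ≤5: 1 1 2 3 5 7 10 13 18 23; ≤6: 1 1 2 3 5 7 11 14 20 26; ≤7: 1 1 2 3 5 7 11 15 21 28; ≤8: 1 1 2 3 5 7 11 15 22 29. r_8(9) = 29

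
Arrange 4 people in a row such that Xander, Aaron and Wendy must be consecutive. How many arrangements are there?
Treat the 3 as one block: (4-3+1)! × 3! = 2 × 6 = 12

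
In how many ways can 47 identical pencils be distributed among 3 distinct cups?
C(47+3-1, 3-1) = C(49, 2) = 1176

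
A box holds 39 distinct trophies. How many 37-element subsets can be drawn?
C(39,37) = 39!/(37!×2!) = 741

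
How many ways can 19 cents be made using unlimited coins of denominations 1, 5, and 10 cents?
Coefficient of x^19 in 1/(1-x^1) · 1/(1-x^5) · 1/(1-x^10). Case on j = number of 10-cent coins (j = 0..1); remainder r = 19 - 10j is made from {1,5} in ⌊r/5⌋+1 ways. r = 19, 9 → 4 + 2 = 6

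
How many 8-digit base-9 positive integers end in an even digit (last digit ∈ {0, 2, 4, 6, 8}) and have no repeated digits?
Last∈{0,2,4,6,8}. Last=0: 40320. Last nonzero: 4×7×P(7,6) = 141120. Total = 181440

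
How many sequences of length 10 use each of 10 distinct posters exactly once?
10! = 3628800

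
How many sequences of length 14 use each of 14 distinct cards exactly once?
14! = 87178291200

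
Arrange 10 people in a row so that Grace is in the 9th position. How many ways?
Fix one position: (10-1)! = 362880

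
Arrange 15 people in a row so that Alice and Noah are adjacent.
Treat as block: (15-1)! × 2! = 87178291200 × 2 = 174356582400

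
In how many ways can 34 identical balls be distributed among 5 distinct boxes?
C(34+5-1, 5-1) = C(38, 4) = 73815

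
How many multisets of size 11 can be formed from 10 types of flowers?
C(11+10-1, 10-1) = C(20, 9) = 167960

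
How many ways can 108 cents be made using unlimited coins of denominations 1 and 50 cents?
Coefficient of x^108 in 1/(1-x^1) · 1/(1-x^50). Use j coins of 50 for j = 0..⌊108/50⌋ = 2, the rest in 1s: 2 + 1 = 3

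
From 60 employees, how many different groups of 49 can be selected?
C(60,49) = 60!/(49!×11!) = 342700125300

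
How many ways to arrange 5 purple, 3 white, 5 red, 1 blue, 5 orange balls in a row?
19! / (5! × 3! × 5! × 1! × 5!) = 11732745024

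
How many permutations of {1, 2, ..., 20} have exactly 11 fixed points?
Choose the 11 fixed points C(20,11) = 167960, derange the rest: !9 = Σ_{j=0}^{9} (-1)^j·9!/j! = 362880 - 362880 + 181440 - 60480 + 15120 - 3024 + 504 - 72 + 9 - 1 = 133496. Product = 167960 × 133496 = 22421988160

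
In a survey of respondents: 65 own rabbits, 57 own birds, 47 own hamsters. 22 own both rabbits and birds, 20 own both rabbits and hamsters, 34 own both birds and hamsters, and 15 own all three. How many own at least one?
|A∪B∪C| = 65+57+47-22-20-34+15 = 108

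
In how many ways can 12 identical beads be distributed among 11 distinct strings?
C(12+11-1, 11-1) = C(22, 10) = 646646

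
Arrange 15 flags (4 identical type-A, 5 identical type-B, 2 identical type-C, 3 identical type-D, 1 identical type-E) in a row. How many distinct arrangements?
15! / (4! × 5! × 2! × 3! × 1!) = 37837800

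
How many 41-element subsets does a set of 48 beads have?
C(48,41) = 48!/(41!×7!) = 73629072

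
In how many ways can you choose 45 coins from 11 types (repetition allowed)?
C(45+11-1, 11-1) = C(55, 10) = 29248649430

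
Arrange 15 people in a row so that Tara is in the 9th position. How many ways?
Fix one position: (15-1)! = 87178291200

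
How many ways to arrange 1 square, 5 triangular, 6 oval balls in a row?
12! / (1! × 5! × 6!) = 5544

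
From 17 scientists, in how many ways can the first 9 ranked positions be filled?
P(17,9) = 17!/(17-9)! = 8821612800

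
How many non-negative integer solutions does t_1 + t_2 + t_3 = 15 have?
C(15+3-1, 3-1) = C(17, 2) = 136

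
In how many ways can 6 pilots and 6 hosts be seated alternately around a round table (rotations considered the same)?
Fix one of the pilots: (6-1)! ways for the remaining pilots, × 6! ways for the hosts = 120 × 720 = 86400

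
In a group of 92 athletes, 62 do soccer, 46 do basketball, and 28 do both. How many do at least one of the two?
|A∪B| = |A| + |B| - |A∩B| = 62 + 46 - 28 = 80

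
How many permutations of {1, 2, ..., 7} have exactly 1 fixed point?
Choose the 1 fixed point C(7,1) = 7, derange the rest: !6 = Σ_{j=0}^{6} (-1)^j·6!/j! = 720 - 720 + 360 - 120 + 30 - 6 + 1 = 265. Product = 7 × 265 = 1855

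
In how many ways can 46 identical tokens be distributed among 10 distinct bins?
C(46+10-1, 10-1) = C(55, 9) = 6358402050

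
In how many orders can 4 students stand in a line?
4! = 24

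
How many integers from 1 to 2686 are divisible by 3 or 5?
⌊2686/3⌋ + ⌊2686/5⌋ - ⌊2686/15⌋ = 895 + 537 - 179 = 1253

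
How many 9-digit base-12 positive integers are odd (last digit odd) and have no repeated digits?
Last∈{1,3,5,7,9,11}. Last=0: 0. Last nonzero: 6×10×P(10,7) = 36288000. Total = 36288000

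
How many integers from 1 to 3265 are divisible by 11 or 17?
⌊3265/11⌋ + ⌊3265/17⌋ - ⌊3265/187⌋ = 296 + 192 - 17 = 471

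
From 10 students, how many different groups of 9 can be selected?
C(10,9) = 10!/(9!×1!) = 10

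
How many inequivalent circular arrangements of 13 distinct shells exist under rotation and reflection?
(13-1)!/2 = 479001600/2 = 239500800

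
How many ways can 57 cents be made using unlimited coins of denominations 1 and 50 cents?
Coefficient of x^57 in 1/(1-x^1) · 1/(1-x^50). Use j coins of 50 for j = 0..⌊57/50⌋ = 1, the rest in 1s: 1 + 1 = 2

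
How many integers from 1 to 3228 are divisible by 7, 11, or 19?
⌊3228/7⌋+⌊3228/11⌋+⌊3228/19⌋ - ⌊3228/77⌋-⌊3228/133⌋-⌊3228/209⌋ + ⌊3228/1463⌋ = 461+293+169 - 41-24-15 + 2 = 845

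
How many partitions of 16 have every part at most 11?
Let r_j(i) = number of partitions of i into parts ≤ j, for i = 0..16. r_1(i) = 1 for all i; r_j(i) = r_{j-1}(i) + r_j(i-j). Rows j = 2..11: ≤2: 1 1 2 2 3 3 4 4 5 5 6 6 7 7 8 8 9; ≤3: 1 1 2 3 4 5 7 8 10 12 14 16 19 21 24 27 30; ≤4: 1 1 2 3 5 6 9 11 15 18 23 27 34 39 47 54 64; ≤5: 1 1 2 3 5 7 10 13 18 23 30 37 47 57 70 84 101; ≤6: 1 1 2 3 5 7 11 14 20 26 35 44 58 71 90 110 136; ≤7: 1 1 2 3 5 7 11 15 21 28 38 49 65 82 105 131 164; ≤8: 1 1 2 3 5 7 11 15 22 29 40 52 70 89 116 146 186; ≤9: 1 1 2 3 5 7 11 15 22 30 41 54 73 94 123 157 201; ≤10: 1 1 2 3 5 7 11 15 22 30 42 55 75 97 128 164 212; ≤11: 1 1 2 3 5 7 11 15 22 30 42 56 76 99 131 169 219. r_11(16) = 219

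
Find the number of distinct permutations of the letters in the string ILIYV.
5! / (1! × 1! × 1! × 2!) = 60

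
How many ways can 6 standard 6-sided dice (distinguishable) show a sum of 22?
Coefficient of x^22 in (x + x² + ... + x^6)^6. By inclusion-exclusion on dice exceeding 6: Σ_j (-1)^j C(6,j)·C(22-1-6j, 5) = C(6,0)·C(21,5) - C(6,1)·C(15,5) + C(6,2)·C(9,5) = 1·20349 - 6·3003 + 15·126 = 4221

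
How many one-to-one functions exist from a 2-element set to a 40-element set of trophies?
P(40,2) = 40!/(40-2)! = 1560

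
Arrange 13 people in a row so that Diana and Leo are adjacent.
Treat as block: (13-1)! × 2! = 479001600 × 2 = 958003200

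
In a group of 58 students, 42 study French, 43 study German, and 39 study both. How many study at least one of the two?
|A∪B| = |A| + |B| - |A∩B| = 42 + 43 - 39 = 46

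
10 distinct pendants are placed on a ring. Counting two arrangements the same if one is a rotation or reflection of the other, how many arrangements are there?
(10-1)!/2 = 362880/2 = 181440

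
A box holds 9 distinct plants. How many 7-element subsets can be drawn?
C(9,7) = 9!/(7!×2!) = 36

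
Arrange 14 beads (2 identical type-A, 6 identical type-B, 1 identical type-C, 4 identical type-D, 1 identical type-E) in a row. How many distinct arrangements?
14! / (2! × 6! × 1! × 4! × 1!) = 2522520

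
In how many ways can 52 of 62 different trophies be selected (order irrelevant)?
C(62,52) = 62!/(52!×10!) = 107518933731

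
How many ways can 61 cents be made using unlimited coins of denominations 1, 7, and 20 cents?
Coefficient of x^61 in 1/(1-x^1) · 1/(1-x^7) · 1/(1-x^20). Case on j = number of 20-cent coins (j = 0..3); remainder r = 61 - 20j is made from {1,7} in ⌊r/7⌋+1 ways. r = 61, 41, 21, 1 → 9 + 6 + 4 + 1 = 20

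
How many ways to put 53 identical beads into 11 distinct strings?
C(53+11-1, 11-1) = C(63, 10) = 127805525001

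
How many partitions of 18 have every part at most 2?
Let r_j(i) = number of partitions of i into parts ≤ j, for i = 0..18. r_1(i) = 1 for all i; r_j(i) = r_{j-1}(i) + r_j(i-j). Rows j = 2..2: ≤2: 1 1 2 2 3 3 4 4 5 5 6 6 7 7 8 8 9 9 10. r_2(18) = 10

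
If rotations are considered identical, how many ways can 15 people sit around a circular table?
Circular: fix one position, arrange the rest. (15-1)! = 87178291200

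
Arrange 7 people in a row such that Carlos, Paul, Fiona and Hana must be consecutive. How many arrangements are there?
Treat the 4 as one block: (7-4+1)! × 4! = 24 × 24 = 576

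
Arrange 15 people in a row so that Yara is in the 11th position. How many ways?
Fix one position: (15-1)! = 87178291200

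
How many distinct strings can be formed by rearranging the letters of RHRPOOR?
7! / (3! × 1! × 2! × 1!) = 420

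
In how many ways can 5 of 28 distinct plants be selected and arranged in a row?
P(28,5) = 28!/(28-5)! = 11793600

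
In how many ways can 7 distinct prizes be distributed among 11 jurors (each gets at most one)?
P(11,7) = 11!/(11-7)! = 1663200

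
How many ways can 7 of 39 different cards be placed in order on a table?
P(39,7) = 39!/(39-7)! = 77519922480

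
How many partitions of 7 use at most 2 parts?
By conjugation, equals partitions of 7 into parts ≤ 2. Let r_j(i) = number of partitions of i into parts ≤ j, for i = 0..7. r_1(i) = 1 for all i; r_j(i) = r_{j-1}(i) + r_j(i-j). Rows j = 2..2: ≤2: 1 1 2 2 3 3 4 4. r_2(7) = 4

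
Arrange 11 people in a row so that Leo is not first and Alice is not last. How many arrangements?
By inclusion-exclusion: 11! - 2×(11-1)! + (11-2)! = 39916800 - 7257600 + 362880 = 33022080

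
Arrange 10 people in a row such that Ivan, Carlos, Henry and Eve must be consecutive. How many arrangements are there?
Treat the 4 as one block: (10-4+1)! × 4! = 5040 × 24 = 120960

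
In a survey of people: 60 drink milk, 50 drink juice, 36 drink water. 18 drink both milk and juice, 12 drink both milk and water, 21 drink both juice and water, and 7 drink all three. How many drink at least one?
|A∪B∪C| = 60+50+36-18-12-21+7 = 102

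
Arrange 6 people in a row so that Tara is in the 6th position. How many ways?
Fix one position: (6-1)! = 120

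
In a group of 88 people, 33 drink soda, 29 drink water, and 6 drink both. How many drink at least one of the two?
|A∪B| = |A| + |B| - |A∩B| = 33 + 29 - 6 = 56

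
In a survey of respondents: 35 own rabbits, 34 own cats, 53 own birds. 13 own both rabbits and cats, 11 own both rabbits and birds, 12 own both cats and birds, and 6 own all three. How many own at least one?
|A∪B∪C| = 35+34+53-13-11-12+6 = 92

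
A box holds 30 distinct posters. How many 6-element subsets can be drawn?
C(30,6) = 30!/(6!×24!) = 593775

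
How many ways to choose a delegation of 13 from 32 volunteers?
C(32,13) = 32!/(13!×19!) = 347373600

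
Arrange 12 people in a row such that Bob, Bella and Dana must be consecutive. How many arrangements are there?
Treat the 3 as one block: (12-3+1)! × 3! = 3628800 × 6 = 21772800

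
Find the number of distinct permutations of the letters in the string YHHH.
4! / (3! × 1!) = 4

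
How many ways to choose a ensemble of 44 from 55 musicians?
C(55,44) = 55!/(44!×11!) = 119653565850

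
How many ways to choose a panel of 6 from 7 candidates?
C(7,6) = 7!/(6!×1!) = 7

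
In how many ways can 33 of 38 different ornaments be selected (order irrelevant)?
C(38,33) = 38!/(33!×5!) = 501942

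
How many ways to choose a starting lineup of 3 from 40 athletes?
C(40,3) = 40!/(3!×37!) = 9880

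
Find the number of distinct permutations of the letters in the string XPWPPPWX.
8! / (2! × 2! × 4!) = 420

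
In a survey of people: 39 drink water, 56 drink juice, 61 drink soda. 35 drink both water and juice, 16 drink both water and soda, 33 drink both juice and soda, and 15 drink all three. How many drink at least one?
|A∪B∪C| = 39+56+61-35-16-33+15 = 87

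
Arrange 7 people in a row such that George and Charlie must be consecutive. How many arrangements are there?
Treat the 2 as one block: (7-2+1)! × 2! = 720 × 2 = 1440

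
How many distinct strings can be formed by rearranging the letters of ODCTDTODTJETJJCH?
16! / (1! × 3! × 4! × 2! × 2! × 3! × 1!) = 6054048000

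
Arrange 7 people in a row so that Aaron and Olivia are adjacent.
Treat as block: (7-1)! × 2! = 720 × 2 = 1440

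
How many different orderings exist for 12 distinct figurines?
12! = 479001600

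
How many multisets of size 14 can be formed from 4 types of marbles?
C(14+4-1, 4-1) = C(17, 3) = 680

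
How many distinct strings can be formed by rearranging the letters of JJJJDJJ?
7! / (1! × 6!) = 7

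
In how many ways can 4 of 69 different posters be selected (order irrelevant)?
C(69,4) = 69!/(4!×65!) = 864501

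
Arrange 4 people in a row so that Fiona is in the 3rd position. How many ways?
Fix one position: (4-1)! = 6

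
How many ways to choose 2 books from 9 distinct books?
C(9,2) = 9!/(2!×7!) = 36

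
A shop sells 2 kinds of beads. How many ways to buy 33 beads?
C(33+2-1, 2-1) = C(34, 1) = 34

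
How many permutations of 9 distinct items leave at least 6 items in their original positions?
Exactly j fixed points: C(9,j)·!(9-j); sum over j ≥ 6 (derangement numbers via !m = (m-1)·(!(m-1) + !(m-2)): !0..!3 = 1, 0, 1, 2). Σ_{j=6}^{9} C(9,j)·!(9-j) = C(9,6)·!3 + C(9,7)·!2 + C(9,8)·!1 + C(9,9)·!0 = 84·2 + 36·1 + 9·0 + 1·1 = 205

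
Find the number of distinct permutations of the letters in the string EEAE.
4! / (3! × 1!) = 4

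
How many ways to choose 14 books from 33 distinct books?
C(33,14) = 33!/(14!×19!) = 818809200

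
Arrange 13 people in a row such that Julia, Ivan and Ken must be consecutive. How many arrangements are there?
Treat the 3 as one block: (13-3+1)! × 3! = 39916800 × 6 = 239500800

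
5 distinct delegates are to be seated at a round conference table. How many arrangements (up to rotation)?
Circular: fix one position, arrange the rest. (5-1)! = 24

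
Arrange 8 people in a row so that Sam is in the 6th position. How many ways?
Fix one position: (8-1)! = 5040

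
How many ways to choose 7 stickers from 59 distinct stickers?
C(59,7) = 59!/(7!×52!) = 341149446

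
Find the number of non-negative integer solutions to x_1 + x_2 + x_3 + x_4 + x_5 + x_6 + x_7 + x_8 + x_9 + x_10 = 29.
C(29+10-1, 10-1) = C(38, 9) = 163011640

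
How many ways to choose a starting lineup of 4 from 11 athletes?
C(11,4) = 11!/(4!×7!) = 330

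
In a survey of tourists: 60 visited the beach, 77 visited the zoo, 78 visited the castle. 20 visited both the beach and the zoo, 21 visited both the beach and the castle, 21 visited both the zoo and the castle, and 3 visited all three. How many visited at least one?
|A∪B∪C| = 60+77+78-20-21-21+3 = 156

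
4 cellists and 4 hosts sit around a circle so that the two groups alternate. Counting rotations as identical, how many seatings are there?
Fix one of the cellists: (4-1)! ways for the remaining cellists, × 4! ways for the hosts = 6 × 24 = 144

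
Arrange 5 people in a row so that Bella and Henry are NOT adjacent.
Total - adjacent = 5! - (5-1)!×2 = 120 - 48 = 72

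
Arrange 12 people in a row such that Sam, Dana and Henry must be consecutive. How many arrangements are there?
Treat the 3 as one block: (12-3+1)! × 3! = 3628800 × 6 = 21772800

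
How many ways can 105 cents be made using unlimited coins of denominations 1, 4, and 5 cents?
Coefficient of x^105 in 1/(1-x^1) · 1/(1-x^4) · 1/(1-x^5). Case on j = number of 5-cent coins (j = 0..21); remainder r = 105 - 5j is made from {1,4} in ⌊r/4⌋+1 ways. r = 105, 100, 95, 90, 85, 80, 75, 70, 65, 60, 55, 50, 45, 40, 35, 30, 25, 20, 15, 10, 5, 0 → 27 + 26 + 24 + 23 + 22 + 21 + 19 + 18 + 17 + 16 + 14 + 13 + 12 + 11 + 9 + 8 + 7 + 6 + 4 + 3 + 2 + 1 = 303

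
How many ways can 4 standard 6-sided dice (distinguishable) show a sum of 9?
Coefficient of x^9 in (x + x² + ... + x^6)^4. By inclusion-exclusion on dice exceeding 6: Σ_j (-1)^j C(4,j)·C(9-1-6j, 3) = C(4,0)·C(8,3) = 1·56 = 56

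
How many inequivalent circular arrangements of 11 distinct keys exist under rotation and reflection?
(11-1)!/2 = 3628800/2 = 1814400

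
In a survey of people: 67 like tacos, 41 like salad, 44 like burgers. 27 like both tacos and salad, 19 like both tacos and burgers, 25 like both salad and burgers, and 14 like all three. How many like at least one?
|A∪B∪C| = 67+41+44-27-19-25+14 = 95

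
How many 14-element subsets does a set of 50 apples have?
C(50,14) = 50!/(14!×36!) = 937845656300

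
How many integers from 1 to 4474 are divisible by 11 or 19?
⌊4474/11⌋ + ⌊4474/19⌋ - ⌊4474/209⌋ = 406 + 235 - 21 = 620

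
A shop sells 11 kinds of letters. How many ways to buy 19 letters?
C(19+11-1, 11-1) = C(29, 10) = 20030010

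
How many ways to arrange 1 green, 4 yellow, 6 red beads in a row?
11! / (1! × 4! × 6!) = 2310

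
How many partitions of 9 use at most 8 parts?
By conjugation, equals partitions of 9 into parts ≤ 8. Let r_j(i) = number of partitions of i into parts ≤ j, for i = 0..9. r_1(i) = 1 for all i; r_j(i) = r_{j-1}(i) + r_j(i-j). Rows j = 2..8: ≤2: 1 1 2 2 3 3 4 4 5 5; ≤3: 1 1 2 3 4 5 7 8 10 12; ≤4: 1 1 2 3 5 6 9 11 15 18; ≤5: 1 1 2 3 5 7 10 13 18 23; ≤6: 1 1 2 3 5 7 11 14 20 26; ≤7: 1 1 2 3 5 7 11 15 21 28; ≤8: 1 1 2 3 5 7 11 15 22 29. r_8(9) = 29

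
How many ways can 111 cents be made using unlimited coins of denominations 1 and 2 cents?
Coefficient of x^111 in 1/(1-x^1) · 1/(1-x^2). Use j coins of 2 for j = 0..⌊111/2⌋ = 55, the rest in 1s: 55 + 1 = 56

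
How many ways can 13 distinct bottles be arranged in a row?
13! = 6227020800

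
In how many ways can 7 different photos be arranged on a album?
7! = 5040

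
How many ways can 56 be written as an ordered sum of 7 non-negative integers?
C(56+7-1, 7-1) = C(62, 6) = 61474519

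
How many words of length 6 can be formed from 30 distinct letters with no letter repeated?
P(30,6) = 30!/(30-6)! = 427518000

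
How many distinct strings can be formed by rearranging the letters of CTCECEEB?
8! / (1! × 1! × 3! × 3!) = 1120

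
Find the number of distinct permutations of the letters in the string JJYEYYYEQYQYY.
13! / (7! × 2! × 2! × 2!) = 154440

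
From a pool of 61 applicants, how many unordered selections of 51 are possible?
C(61,51) = 61!/(51!×10!) = 90177170226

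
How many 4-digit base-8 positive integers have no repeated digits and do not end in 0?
Last digit: 7 nonzero choices. First digit: 6 (nonzero, ≠last). Middle 2: P(6,2) = 30. Total = 1260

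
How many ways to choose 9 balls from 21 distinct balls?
C(21,9) = 21!/(9!×12!) = 293930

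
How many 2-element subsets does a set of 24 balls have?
C(24,2) = 24!/(2!×22!) = 276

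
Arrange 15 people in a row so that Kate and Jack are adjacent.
Treat as block: (15-1)! × 2! = 87178291200 × 2 = 174356582400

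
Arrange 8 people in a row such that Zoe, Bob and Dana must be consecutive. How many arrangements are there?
Treat the 3 as one block: (8-3+1)! × 3! = 720 × 6 = 4320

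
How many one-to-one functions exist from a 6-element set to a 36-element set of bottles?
P(36,6) = 36!/(36-6)! = 1402410240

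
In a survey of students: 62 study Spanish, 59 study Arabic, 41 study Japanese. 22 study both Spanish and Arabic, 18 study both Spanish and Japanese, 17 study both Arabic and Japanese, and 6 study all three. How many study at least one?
|A∪B∪C| = 62+59+41-22-18-17+6 = 111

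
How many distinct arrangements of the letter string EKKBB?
5! / (2! × 2! × 1!) = 30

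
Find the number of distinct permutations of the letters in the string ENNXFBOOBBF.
11! / (2! × 3! × 1! × 2! × 2! × 1!) = 831600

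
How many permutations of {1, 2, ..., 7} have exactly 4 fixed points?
Choose the 4 fixed points C(7,4) = 35, derange the rest: !3 = Σ_{j=0}^{3} (-1)^j·3!/j! = 6 - 6 + 3 - 1 = 2. Product = 35 × 2 = 70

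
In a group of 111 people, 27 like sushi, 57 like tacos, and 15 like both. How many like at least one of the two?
|A∪B| = |A| + |B| - |A∩B| = 27 + 57 - 15 = 69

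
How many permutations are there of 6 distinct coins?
6! = 720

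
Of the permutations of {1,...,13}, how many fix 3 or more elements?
Exactly j fixed points: C(13,j)·!(13-j); sum over j ≥ 3 (derangement numbers via !m = (m-1)·(!(m-1) + !(m-2)): !0..!10 = 1, 0, 1, 2, 9, 44, 265, 1854, 14833, 133496, 1334961). Σ_{j=3}^{13} C(13,j)·!(13-j) = C(13,3)·!10 + C(13,4)·!9 + C(13,5)·!8 + C(13,6)·!7 + C(13,7)·!6 + C(13,8)·!5 + C(13,9)·!4 + C(13,10)·!3 + C(13,11)·!2 + C(13,12)·!1 + C(13,13)·!0 = 286·1334961 + 715·133496 + 1287·14833 + 1716·1854 + 1716·265 + 1287·44 + 715·9 + 286·2 + 78·1 + 13·0 + 1·1 = 500038475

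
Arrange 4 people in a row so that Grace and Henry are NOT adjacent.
Total - adjacent = 4! - (4-1)!×2 = 24 - 12 = 12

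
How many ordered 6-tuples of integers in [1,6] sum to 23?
Coefficient of x^23 in (x + x² + ... + x^6)^6. By inclusion-exclusion on dice exceeding 6: Σ_j (-1)^j C(6,j)·C(23-1-6j, 5) = C(6,0)·C(22,5) - C(6,1)·C(16,5) + C(6,2)·C(10,5) = 1·26334 - 6·4368 + 15·252 = 3906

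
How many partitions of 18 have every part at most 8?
Let r_j(i) = number of partitions of i into parts ≤ j, for i = 0..18. r_1(i) = 1 for all i; r_j(i) = r_{j-1}(i) + r_j(i-j). Rows j = 2..8: ≤2: 1 1 2 2 3 3 4 4 5 5 6 6 7 7 8 8 9 9 10; ≤3: 1 1 2 3 4 5 7 8 10 12 14 16 19 21 24 27 30 33 37; ≤4: 1 1 2 3 5 6 9 11 15 18 23 27 34 39 47 54 64 72 84; ≤5: 1 1 2 3 5 7 10 13 18 23 30 37 47 57 70 84 101 119 141; ≤6: 1 1 2 3 5 7 11 14 20 26 35 44 58 71 90 110 136 163 199; ≤7: 1 1 2 3 5 7 11 15 21 28 38 49 65 82 105 131 164 201 248; ≤8: 1 1 2 3 5 7 11 15 22 29 40 52 70 89 116 146 186 230 288. r_8(18) = 288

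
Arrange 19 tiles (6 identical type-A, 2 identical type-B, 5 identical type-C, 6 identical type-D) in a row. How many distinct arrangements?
19! / (6! × 2! × 5! × 6!) = 977728752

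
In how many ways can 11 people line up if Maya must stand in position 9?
Fix one position: (11-1)! = 3628800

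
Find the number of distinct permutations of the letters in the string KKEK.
4! / (3! × 1!) = 4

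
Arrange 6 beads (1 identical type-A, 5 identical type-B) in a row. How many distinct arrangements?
6! / (1! × 5!) = 6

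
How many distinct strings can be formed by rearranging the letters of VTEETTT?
7! / (2! × 1! × 4!) = 105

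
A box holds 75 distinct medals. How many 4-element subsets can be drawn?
C(75,4) = 75!/(4!×71!) = 1215450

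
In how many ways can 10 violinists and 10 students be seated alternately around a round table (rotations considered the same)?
Fix one of the violinists: (10-1)! ways for the remaining violinists, × 10! ways for the students = 362880 × 3628800 = 1316818944000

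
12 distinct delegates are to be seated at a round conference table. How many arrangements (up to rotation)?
Circular: fix one position, arrange the rest. (12-1)! = 39916800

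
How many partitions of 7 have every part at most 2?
Let r_j(i) = number of partitions of i into parts ≤ j, for i = 0..7. r_1(i) = 1 for all i; r_j(i) = r_{j-1}(i) + r_j(i-j). Rows j = 2..2: ≤2: 1 1 2 2 3 3 4 4. r_2(7) = 4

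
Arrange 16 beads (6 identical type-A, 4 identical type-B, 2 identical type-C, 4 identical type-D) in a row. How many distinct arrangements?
16! / (6! × 4! × 2! × 4!) = 25225200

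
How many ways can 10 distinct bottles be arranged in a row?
10! = 3628800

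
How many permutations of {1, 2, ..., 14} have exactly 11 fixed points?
Choose the 11 fixed points C(14,11) = 364, derange the rest: !3 = Σ_{j=0}^{3} (-1)^j·3!/j! = 6 - 6 + 3 - 1 = 2. Product = 364 × 2 = 728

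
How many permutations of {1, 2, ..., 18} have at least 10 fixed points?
Exactly j fixed points: C(18,j)·!(18-j); sum over j ≥ 10 (derangement numbers via !m = (m-1)·(!(m-1) + !(m-2)): !0..!8 = 1, 0, 1, 2, 9, 44, 265, 1854, 14833). Σ_{j=10}^{18} C(18,j)·!(18-j) = C(18,10)·!8 + C(18,11)·!7 + C(18,12)·!6 + C(18,13)·!5 + C(18,14)·!4 + C(18,15)·!3 + C(18,16)·!2 + C(18,17)·!1 + C(18,18)·!0 = 43758·14833 + 31824·1854 + 18564·265 + 8568·44 + 3060·9 + 816·2 + 153·1 + 18·0 + 1·1 = 713389888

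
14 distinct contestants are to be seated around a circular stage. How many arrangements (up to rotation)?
Circular: fix one position, arrange the rest. (14-1)! = 6227020800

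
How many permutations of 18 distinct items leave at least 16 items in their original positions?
Exactly j fixed points: C(18,j)·!(18-j); sum over j ≥ 16 (derangement numbers via !m = (m-1)·(!(m-1) + !(m-2)): !0..!2 = 1, 0, 1). Σ_{j=16}^{18} C(18,j)·!(18-j) = C(18,16)·!2 + C(18,17)·!1 + C(18,18)·!0 = 153·1 + 18·0 + 1·1 = 154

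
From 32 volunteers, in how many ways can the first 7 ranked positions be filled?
P(32,7) = 32!/(32-7)! = 16963914240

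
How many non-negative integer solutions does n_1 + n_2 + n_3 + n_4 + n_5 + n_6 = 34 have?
C(34+6-1, 6-1) = C(39, 5) = 575757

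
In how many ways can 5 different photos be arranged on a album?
5! = 120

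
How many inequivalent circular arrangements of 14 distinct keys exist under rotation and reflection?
(14-1)!/2 = 6227020800/2 = 3113510400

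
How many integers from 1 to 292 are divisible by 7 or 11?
⌊292/7⌋ + ⌊292/11⌋ - ⌊292/77⌋ = 41 + 26 - 3 = 64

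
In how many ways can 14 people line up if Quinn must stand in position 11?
Fix one position: (14-1)! = 6227020800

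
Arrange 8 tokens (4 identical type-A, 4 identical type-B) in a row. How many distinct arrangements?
8! / (4! × 4!) = 70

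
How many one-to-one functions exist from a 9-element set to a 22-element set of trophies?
P(22,9) = 22!/(22-9)! = 180503769600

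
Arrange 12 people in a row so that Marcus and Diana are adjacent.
Treat as block: (12-1)! × 2! = 39916800 × 2 = 79833600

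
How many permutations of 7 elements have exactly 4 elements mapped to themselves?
Choose the 4 fixed points C(7,4) = 35, derange the rest: !3 = Σ_{j=0}^{3} (-1)^j·3!/j! = 6 - 6 + 3 - 1 = 2. Product = 35 × 2 = 70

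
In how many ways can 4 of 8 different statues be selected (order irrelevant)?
C(8,4) = 8!/(4!×4!) = 70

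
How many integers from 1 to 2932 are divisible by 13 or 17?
⌊2932/13⌋ + ⌊2932/17⌋ - ⌊2932/221⌋ = 225 + 172 - 13 = 384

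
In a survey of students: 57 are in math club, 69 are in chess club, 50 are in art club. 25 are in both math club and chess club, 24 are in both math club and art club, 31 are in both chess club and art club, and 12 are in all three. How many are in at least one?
|A∪B∪C| = 57+69+50-25-24-31+12 = 108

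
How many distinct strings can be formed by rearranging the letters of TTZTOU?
6! / (1! × 3! × 1! × 1!) = 120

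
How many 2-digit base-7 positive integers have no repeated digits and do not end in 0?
Last digit: 6 nonzero choices. First digit: 5 (nonzero, ≠last). Middle 0: P(5,0) = 1. Total = 30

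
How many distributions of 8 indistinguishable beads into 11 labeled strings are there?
C(8+11-1, 11-1) = C(18, 10) = 43758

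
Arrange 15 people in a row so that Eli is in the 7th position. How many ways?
Fix one position: (15-1)! = 87178291200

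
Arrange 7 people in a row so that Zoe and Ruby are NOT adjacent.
Total - adjacent = 7! - (7-1)!×2 = 5040 - 1440 = 3600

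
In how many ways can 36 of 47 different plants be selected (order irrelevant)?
C(47,36) = 47!/(36!×11!) = 17417133617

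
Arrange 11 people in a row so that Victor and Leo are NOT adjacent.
Total - adjacent = 11! - (11-1)!×2 = 39916800 - 7257600 = 32659200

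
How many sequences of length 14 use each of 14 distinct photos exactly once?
14! = 87178291200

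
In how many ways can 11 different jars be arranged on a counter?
11! = 39916800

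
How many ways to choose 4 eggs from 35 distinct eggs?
C(35,4) = 35!/(4!×31!) = 52360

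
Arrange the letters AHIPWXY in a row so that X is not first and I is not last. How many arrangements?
By inclusion-exclusion: 7! - 2×(7-1)! + (7-2)! = 5040 - 1440 + 120 = 3720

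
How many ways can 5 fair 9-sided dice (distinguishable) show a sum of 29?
Coefficient of x^29 in (x + x² + ... + x^9)^5. By inclusion-exclusion on dice exceeding 9: Σ_j (-1)^j C(5,j)·C(29-1-9j, 4) = C(5,0)·C(28,4) - C(5,1)·C(19,4) + C(5,2)·C(10,4) = 1·20475 - 5·3876 + 10·210 = 3195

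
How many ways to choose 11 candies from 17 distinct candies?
C(17,11) = 17!/(11!×6!) = 12376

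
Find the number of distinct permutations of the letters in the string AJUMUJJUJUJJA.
13! / (4! × 2! × 6! × 1!) = 180180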